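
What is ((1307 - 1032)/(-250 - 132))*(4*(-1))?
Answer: 550/191 ≈ 2.8796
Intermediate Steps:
((1307 - 1032)/(-250 - 132))*(4*(-1)) = (275/(-382))*(-4) = (275*(-1/382))*(-4) = -275/382*(-4) = 550/191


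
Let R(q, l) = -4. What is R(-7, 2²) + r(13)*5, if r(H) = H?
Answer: 61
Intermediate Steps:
R(-7, 2²) + r(13)*5 = -4 + 13*5 = -4 + 65 = 61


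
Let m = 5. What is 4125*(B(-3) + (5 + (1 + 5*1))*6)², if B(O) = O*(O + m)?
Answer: 14850000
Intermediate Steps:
B(O) = O*(5 + O) (B(O) = O*(O + 5) = O*(5 + O))
4125*(B(-3) + (5 + (1 + 5*1))*6)² = 4125*(-3*(5 - 3) + (5 + (1 + 5*1))*6)² = 4125*(-3*2 + (5 + (1 + 5))*6)² = 4125*(-6 + (5 + 6)*6)² = 4125*(-6 + 11*6)² = 4125*(-6 + 66)² = 4125*60² = 4125*3600 = 14850000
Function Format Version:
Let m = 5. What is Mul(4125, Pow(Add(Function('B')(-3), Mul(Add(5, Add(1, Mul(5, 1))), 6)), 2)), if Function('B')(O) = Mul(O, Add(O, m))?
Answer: 14850000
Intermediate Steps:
Function('B')(O) = Mul(O, Add(5, O)) (Function('B')(O) = Mul(O, Add(O, 5)) = Mul(O, Add(5, O)))
Mul(4125, Pow(Add(Function('B')(-3), Mul(Add(5, Add(1, Mul(5, 1))), 6)), 2)) = Mul(4125, Pow(Add(Mul(-3, Add(5, -3)), Mul(Add(5, Add(1, Mul(5, 1))), 6)), 2)) = Mul(4125, Pow(Add(Mul(-3, 2), Mul(Add(5, Add(1, 5)), 6)), 2)) = Mul(4125, Pow(Add(-6, Mul(Add(5, 6), 6)), 2)) = Mul(4125, Pow(Add(-6, Mul(11, 6)), 2)) = Mul(4125, Pow(Add(-6, 66), 2)) = Mul(4125, Pow(60, 2)) = Mul(4125, 3600) = 14850000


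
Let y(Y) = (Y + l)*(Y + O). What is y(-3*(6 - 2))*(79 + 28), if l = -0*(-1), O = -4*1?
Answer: 20544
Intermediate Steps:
O = -4
l = 0 (l = -3*0 = 0)
y(Y) = Y*(-4 + Y) (y(Y) = (Y + 0)*(Y - 4) = Y*(-4 + Y))
y(-3*(6 - 2))*(79 + 28) = ((-3*(6 - 2))*(-4 - 3*(6 - 2)))*(79 + 28) = ((-3*4)*(-4 - 3*4))*107 = -12*(-4 - 12)*107 = -12*(-16)*107 = 192*107 = 20544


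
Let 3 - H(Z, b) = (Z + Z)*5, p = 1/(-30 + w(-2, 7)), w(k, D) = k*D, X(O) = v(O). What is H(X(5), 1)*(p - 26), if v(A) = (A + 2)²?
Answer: 557615/44 ≈ 12673.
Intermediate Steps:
v(A) = (2 + A)²
X(O) = (2 + O)²
w(k, D) = D*k
p = -1/44 (p = 1/(-30 + 7*(-2)) = 1/(-30 - 14) = 1/(-44) = -1/44 ≈ -0.022727)
H(Z, b) = 3 - 10*Z (H(Z, b) = 3 - (Z + Z)*5 = 3 - 2*Z*5 = 3 - 10*Z)
H(X(5), 1)*(p - 26) = (3 - 10*(2 + 5)²)*(-1/44 - 26) = (3 - 10*7²)*(-1145/44) = (3 - 10*49)*(-1145/44) = (3 - 490)*(-1145/44) = -487*(-1145/44) = 557615/44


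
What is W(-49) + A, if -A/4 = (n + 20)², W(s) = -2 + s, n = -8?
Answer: -627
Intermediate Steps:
A = -576 (A = -4*(-8 + 20)² = -4*12² = -4*144 = -576)
W(-49) + A = (-2 - 49) - 576 = -51 - 576 = -627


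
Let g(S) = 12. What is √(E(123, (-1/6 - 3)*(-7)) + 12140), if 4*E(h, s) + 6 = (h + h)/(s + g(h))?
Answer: √1214030/10 ≈ 110.18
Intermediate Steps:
E(h, s) = -3/2 + h/(2*(12 + s)) (E(h, s) = -3/2 + ((h + h)/(s + 12))/4 = -3/2 + ((2*h)/(12 + s))/4 = -3/2 + (2*h/(12 + s))/4 = -3/2 + h/(2*(12 + s)))
√(E(123, (-1/6 - 3)*(-7)) + 12140) = √((-36 + 123 - 3*(-1/6 - 3)*(-7))/(2*(12 + (-1/6 - 3)*(-7))) + 12140) = √((-36 + 123 - 3*(-1*⅙ - 3)*(-7))/(2*(12 + (-1*⅙ - 3)*(-7))) + 12140) = √((-36 + 123 - 3*(-⅙ - 3)*(-7))/(2*(12 + (-⅙ - 3)*(-7))) + 12140) = √((-36 + 123 - (-19)*(-7)/2)/(2*(12 - 19/6*(-7))) + 12140) = √((-36 + 123 - 3*133/6)/(2*(12 + 133/6)) + 12140) = √((-36 + 123 - 133/2)/(2*(205/6)) + 12140) = √((½)*(6/205)*(41/2) + 12140) = √(3/10 + 12140) = √(121403/10) = √1214030/10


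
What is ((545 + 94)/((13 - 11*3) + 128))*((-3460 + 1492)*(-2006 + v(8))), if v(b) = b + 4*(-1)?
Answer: 23311288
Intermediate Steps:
v(b) = -4 + b (v(b) = b - 4 = -4 + b)
((545 + 94)/((13 - 11*3) + 128))*((-3460 + 1492)*(-2006 + v(8))) = ((545 + 94)/((13 - 11*3) + 128))*((-3460 + 1492)*(-2006 + (-4 + 8))) = (639/((13 - 33) + 128))*(-1968*(-2006 + 4)) = (639/(-20 + 128))*(-1968*(-2002)) = (639/108)*3939936 = (639*(1/108))*3939936 = (71/12)*3939936 = 23311288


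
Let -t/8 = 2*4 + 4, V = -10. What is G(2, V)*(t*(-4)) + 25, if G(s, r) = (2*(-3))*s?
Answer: -4583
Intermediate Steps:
G(s, r) = -6*s
t = -96 (t = -8*(2*4 + 4) = -8*(8 + 4) = -8*12 = -96)
G(2, V)*(t*(-4)) + 25 = (-6*2)*(-96*(-4)) + 25 = -12*384 + 25 = -4608 + 25 = -4583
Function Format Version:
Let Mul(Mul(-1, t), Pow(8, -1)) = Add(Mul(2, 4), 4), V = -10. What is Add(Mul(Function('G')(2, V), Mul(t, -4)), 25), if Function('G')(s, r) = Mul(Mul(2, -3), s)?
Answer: -4583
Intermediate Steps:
Function('G')(s, r) = Mul(-6, s)
t = -96 (t = Mul(-8, Add(Mul(2, 4), 4)) = Mul(-8, Add(8, 4)) = Mul(-8, 12) = -96)
Add(Mul(Function('G')(2, V), Mul(t, -4)), 25) = Add(Mul(Mul(-6, 2), Mul(-96, -4)), 25) = Add(Mul(-12, 384), 25) = Add(-4608, 25) = -4583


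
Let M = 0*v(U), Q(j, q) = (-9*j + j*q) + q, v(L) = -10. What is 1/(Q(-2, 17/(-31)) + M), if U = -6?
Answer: 31/575 ≈ 0.053913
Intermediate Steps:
Q(j, q) = q - 9*j + j*q
M = 0 (M = 0*(-10) = 0)
1/(Q(-2, 17/(-31)) + M) = 1/((17/(-31) - 9*(-2) - 34/(-31)) + 0) = 1/((17*(-1/31) + 18 - 34*(-1)/31) + 0) = 1/((-17/31 + 18 - 2*(-17/31)) + 0) = 1/((-17/31 + 18 + 34/31) + 0) = 1/(575/31 + 0) = 1/(575/31) = 31/575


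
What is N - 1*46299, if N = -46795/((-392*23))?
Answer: -8518061/184 ≈ -46294.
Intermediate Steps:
N = 955/184 (N = -46795/(-9016) = -46795*(-1/9016) = 955/184 ≈ 5.1902)
N - 1*46299 = 955/184 - 1*46299 = 955/184 - 46299 = -8518061/184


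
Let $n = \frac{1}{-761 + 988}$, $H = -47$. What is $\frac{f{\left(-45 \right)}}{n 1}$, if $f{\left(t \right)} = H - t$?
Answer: $-454$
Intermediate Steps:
$n = \frac{1}{227} \approx 0.0044053$
$f{\left(t \right)} = -47 - t$
$\frac{f{\left(-45 \right)}}{n 1} = \frac{-47 - -45}{\frac{1}{227} \cdot 1} = \left(-47 + 45\right) \frac{1}{\frac{1}{227}} = \left(-2\right) 227 = -454$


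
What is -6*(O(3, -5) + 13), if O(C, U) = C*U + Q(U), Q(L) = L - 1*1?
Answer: 48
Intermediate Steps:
Q(L) = -1 + L (Q(L) = L - 1 = -1 + L)
O(C, U) = -1 + U + C*U (O(C, U) = C*U + (-1 + U) = -1 + U + C*U)
-6*(O(3, -5) + 13) = -6*((-1 - 5 + 3*(-5)) + 13) = -6*((-1 - 5 - 15) + 13) = -6*(-21 + 13) = -6*(-8) = 48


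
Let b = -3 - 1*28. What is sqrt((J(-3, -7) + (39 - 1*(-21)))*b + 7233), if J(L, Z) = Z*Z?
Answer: sqrt(3854) ≈ 62.081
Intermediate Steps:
J(L, Z) = Z**2
b = -31 (b = -3 - 28 = -31)
sqrt((J(-3, -7) + (39 - 1*(-21)))*b + 7233) = sqrt(((-7)**2 + (39 - 1*(-21)))*(-31) + 7233) = sqrt((49 + (39 + 21))*(-31) + 7233) = sqrt((49 + 60)*(-31) + 7233) = sqrt(109*(-31) + 7233) = sqrt(-3379 + 7233) = sqrt(3854)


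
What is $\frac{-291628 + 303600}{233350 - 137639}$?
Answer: $\frac{11972}{95711} \approx 0.12508$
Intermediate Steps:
$\frac{-291628 + 303600}{233350 - 137639} = \frac{11972}{233350 - 137639} = \frac{11972}{95711}$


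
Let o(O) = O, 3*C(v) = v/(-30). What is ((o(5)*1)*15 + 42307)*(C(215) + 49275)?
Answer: 18794446237/9 ≈ 2.0883e+9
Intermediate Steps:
C(v) = -v/90 (C(v) = (v/(-30))/3 = (v*(-1/30))/3 = (-v/30)/3 = -v/90)
((o(5)*1)*15 + 42307)*(C(215) + 49275) = ((5*1)*15 + 42307)*(-1/90*215 + 49275) = (5*15 + 42307)*(-43/18 + 49275) = (75 + 42307)*(886907/18) = 42382*(886907/18) = 18794446237/9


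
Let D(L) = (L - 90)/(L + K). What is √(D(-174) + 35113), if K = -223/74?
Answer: √6025077906577/13099 ≈ 187.39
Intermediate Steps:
K = -223/74 (K = -223*1/74 = -223/74 ≈ -3.0135)
D(L) = (-90 + L)/(-223/74 + L) (D(L) = (L - 90)/(L - 223/74) = (-90 + L)/(-223/74 + L))
√(D(-174) + 35113) = √(74*(-90 - 174)/(-223 + 74*(-174)) + 35113) = √(74*(-264)/(-223 - 12876) + 35113) = √(74*(-264)/(-13099) + 35113) = √(74*(-1/13099)*(-264) + 35113) = √(19536/13099 + 35113) = √(459964723/13099) = √6025077906577/13099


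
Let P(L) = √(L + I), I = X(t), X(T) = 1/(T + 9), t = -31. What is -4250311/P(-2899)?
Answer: 4250311*I*√1403138/63779 ≈ 78939.0*I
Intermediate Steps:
X(T) = 1/(9 + T)
I = -1/22 (I = 1/(9 - 31) = 1/(-22) = -1/22 ≈ -0.045455)
P(L) = √(-1/22 + L) (P(L) = √(L - 1/22) = √(-1/22 + L))
-4250311/P(-2899) = -4250311*22/√(-22 + 484*(-2899)) = -4250311*22/√(-22 - 1403116) = -4250311*(-I*√1403138/63779) = -(-4250311)*I*√1403138/63779 = 4250311*I*√1403138/63779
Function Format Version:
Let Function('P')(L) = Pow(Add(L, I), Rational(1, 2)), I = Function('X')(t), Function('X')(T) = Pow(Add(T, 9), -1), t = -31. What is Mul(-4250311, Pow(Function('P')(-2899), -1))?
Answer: Mul(Rational(4250311, 63779), I, Pow(1403138, Rational(1, 2))) ≈ Mul(78939., I)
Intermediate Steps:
Function('X')(T) = Pow(Add(9, T), -1)
I = Rational(-1, 22) (I = Pow(Add(9, -31), -1) = Pow(-22, -1) = Rational(-1, 22) ≈ -0.045455)
Function('P')(L) = Pow(Add(Rational(-1, 22), L), Rational(1, 2)) (Function('P')(L) = Pow(Add(L, Rational(-1, 22)), Rational(1, 2)) = Pow(Add(Rational(-1, 22), L), Rational(1, 2)))
Mul(-4250311, Pow(Function('P')(-2899), -1)) = Mul(-4250311, Pow(Mul(Rational(1, 22), Pow(Add(-22, Mul(484, -2899)), Rational(1, 2))), -1)) = Mul(-4250311, Pow(Mul(Rational(1, 22), Pow(Add(-22, -1403116), Rational(1, 2))), -1)) = Mul(-4250311, Pow(Mul(Rational(1, 22), Pow(-1403138, Rational(1, 2))), -1)) = Mul(-4250311, Pow(Mul(Rational(1, 22), Mul(I, Pow(1403138, Rational(1, 2)))), -1)) = Mul(-4250311, Pow(Mul(Rational(1, 22), I, Pow(1403138, Rational(1, 2))), -1)) = Mul(-4250311, Mul(Rational(-1, 63779), I, Pow(1403138, Rational(1, 2)))) = Mul(Rational(4250311, 63779), I, Pow(1403138, Rational(1, 2)))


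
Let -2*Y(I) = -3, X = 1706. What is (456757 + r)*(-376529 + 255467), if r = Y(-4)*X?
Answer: -55605713592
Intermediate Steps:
Y(I) = 3/2 (Y(I) = -½*(-3) = 3/2)
r = 2559 (r = (3/2)*1706 = 2559)
(456757 + r)*(-376529 + 255467) = (456757 + 2559)*(-376529 + 255467) = 459316*(-121062) = -55605713592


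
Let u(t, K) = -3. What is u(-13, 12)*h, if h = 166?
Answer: -498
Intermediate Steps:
u(-13, 12)*h = -3*166 = -498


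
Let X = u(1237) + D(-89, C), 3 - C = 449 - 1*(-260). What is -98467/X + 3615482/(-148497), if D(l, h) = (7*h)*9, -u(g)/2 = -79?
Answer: -145616108141/6581387040 ≈ -22.125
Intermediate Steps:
u(g) = 158 (u(g) = -2*(-79) = 158)
C = -706 (C = 3 - (449 - 1*(-260)) = 3 - (449 + 260) = 3 - 1*709 = 3 - 709 = -706)
D(l, h) = 63*h
X = -44320 (X = 158 + 63*(-706) = 158 - 44478 = -44320)
-98467/X + 3615482/(-148497) = -98467/(-44320) + 3615482/(-148497) = -98467*(-1/44320) + 3615482*(-1/148497) = 98467/44320 - 3615482/148497 = -145616108141/6581387040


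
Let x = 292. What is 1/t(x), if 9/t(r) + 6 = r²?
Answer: 85258/9 ≈ 9473.1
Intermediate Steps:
t(r) = 9/(-6 + r²)
1/t(x) = 1/(9/(-6 + 292²)) = 1/(9/(-6 + 85264)) = 1/(9/85258) = 85258/9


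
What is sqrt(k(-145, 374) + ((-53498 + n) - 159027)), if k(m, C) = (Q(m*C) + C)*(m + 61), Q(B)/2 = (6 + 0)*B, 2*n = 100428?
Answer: sqrt(54470113) ≈ 7380.4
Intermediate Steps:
n = 50214 (n = (1/2)*100428 = 50214)
Q(B) = 12*B (Q(B) = 2*((6 + 0)*B) = 2*(6*B) = 12*B)
k(m, C) = (61 + m)*(C + 12*C*m) (k(m, C) = (12*(m*C) + C)*(m + 61) = (12*(C*m) + C)*(61 + m) = (12*C*m + C)*(61 + m) = (C + 12*C*m)*(61 + m) = (61 + m)*(C + 12*C*m))
sqrt(k(-145, 374) + ((-53498 + n) - 159027)) = sqrt(374*(61 + 12*(-145)**2 + 733*(-145)) + ((-53498 + 50214) - 159027)) = sqrt(374*(61 + 12*21025 - 106285) + (-3284 - 159027)) = sqrt(374*(61 + 252300 - 106285) - 162311) = sqrt(374*146076 - 162311) = sqrt(54632424 - 162311) = sqrt(54470113)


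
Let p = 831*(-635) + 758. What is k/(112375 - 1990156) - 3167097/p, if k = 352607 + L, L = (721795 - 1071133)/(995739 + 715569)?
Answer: 1643231178233879545/282209950926254166 ≈ 5.8227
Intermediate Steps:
L = -58223/285218 (L = -349338/1711308 = -349338*1/1711308 = -58223/285218 ≈ -0.20414)
p = -526927 (p = -527685 + 758 = -526927)
k = 100569805103/285218 (k = 352607 - 58223/285218 = 100569805103/285218 ≈ 3.5261e+5)
k/(112375 - 1990156) - 3167097/p = 100569805103/(285218*(112375 - 1990156)) - 3167097/(-526927) = (100569805103/285218)/(-1877781) - 3167097*(-1/526927) = (100569805103/285218)*(-1/1877781) + 3167097/526927 = -100569805103/535576941258 + 3167097/526927 = 1643231178233879545/282209950926254166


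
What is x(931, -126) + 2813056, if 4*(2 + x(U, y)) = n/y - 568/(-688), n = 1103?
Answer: 15241115833/5418 ≈ 2.8131e+6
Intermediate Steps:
x(U, y) = -617/344 + 1103/(4*y) (x(U, y) = -2 + (1103/y - 568/(-688))/4 = -2 + (1103/y - 568*(-1/688))/4 = -2 + (1103/y + 71/86)/4 = -2 + (71/86 + 1103/y)/4 = -2 + (71/344 + 1103/(4*y)) = -617/344 + 1103/(4*y))
x(931, -126) + 2813056 = (1/344)*(94858 - 617*(-126))/(-126) + 2813056 = (1/344)*(-1/126)*(94858 + 77742) + 2813056 = (1/344)*(-1/126)*172600 + 2813056 = -21575/5418 + 2813056 = 15241115833/5418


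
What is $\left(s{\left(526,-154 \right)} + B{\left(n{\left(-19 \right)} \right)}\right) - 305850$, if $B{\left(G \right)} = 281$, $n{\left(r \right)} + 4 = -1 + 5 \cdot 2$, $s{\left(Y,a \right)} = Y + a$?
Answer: $-305197$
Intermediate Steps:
$n{\left(r \right)} = 5$ ($n{\left(r \right)} = -4 + \left(-1 + 5 \cdot 2\right) = -4 + \left(-1 + 10\right) = -4 + 9 = 5$)
$\left(s{\left(526,-154 \right)} + B{\left(n{\left(-19 \right)} \right)}\right) - 305850 = \left(\left(526 - 154\right) + 281\right) - 305850 = \left(372 + 281\right) - 305850 = 653 - 305850 = -305197$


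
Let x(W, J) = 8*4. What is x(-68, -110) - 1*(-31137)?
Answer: 31169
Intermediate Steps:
x(W, J) = 32
x(-68, -110) - 1*(-31137) = 32 - 1*(-31137) = 32 + 31137 = 31169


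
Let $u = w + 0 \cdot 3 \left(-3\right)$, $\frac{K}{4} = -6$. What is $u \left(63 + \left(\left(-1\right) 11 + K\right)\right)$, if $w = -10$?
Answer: $-280$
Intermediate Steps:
$K = -24$ ($K = 4 \left(-6\right) = -24$)
$u = -10$ ($u = -10 + 0 \cdot 3 \left(-3\right) = -10 + 0 \left(-3\right) = -10 + 0 = -10$)
$u \left(63 + \left(\left(-1\right) 11 + K\right)\right) = - 10 \left(63 - 35\right) = \left(-10\right) 28 = -280$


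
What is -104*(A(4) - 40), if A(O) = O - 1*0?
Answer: 3744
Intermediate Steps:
A(O) = O (A(O) = O + 0 = O)
-104*(A(4) - 40) = -104*(4 - 40) = -104*(-36) = 3744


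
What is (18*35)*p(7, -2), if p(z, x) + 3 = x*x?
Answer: 630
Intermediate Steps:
p(z, x) = -3 + x² (p(z, x) = -3 + x*x = -3 + x²)
(18*35)*p(7, -2) = (18*35)*(-3 + (-2)²) = 630*(-3 + 4) = 630*1 = 630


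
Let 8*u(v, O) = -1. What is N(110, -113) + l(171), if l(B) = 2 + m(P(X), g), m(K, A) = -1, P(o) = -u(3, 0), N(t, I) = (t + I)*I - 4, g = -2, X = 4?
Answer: 336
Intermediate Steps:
u(v, O) = -⅛ (u(v, O) = (⅛)*(-1) = -⅛)
N(t, I) = -4 + I*(I + t) (N(t, I) = (I + t)*I - 4 = I*(I + t) - 4 = -4 + I*(I + t))
P(o) = ⅛ (P(o) = -1*(-⅛) = ⅛)
l(B) = 1 (l(B) = 2 - 1 = 1)
N(110, -113) + l(171) = (-4 + (-113)² - 113*110) + 1 = (-4 + 12769 - 12430) + 1 = 335 + 1 = 336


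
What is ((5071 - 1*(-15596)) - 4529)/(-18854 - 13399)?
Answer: -16138/32253 ≈ -0.50036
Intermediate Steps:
((5071 - 1*(-15596)) - 4529)/(-18854 - 13399) = ((5071 + 15596) - 4529)/(-32253) = (20667 - 4529)*(-1/32253) = 16138*(-1/32253) = -16138/32253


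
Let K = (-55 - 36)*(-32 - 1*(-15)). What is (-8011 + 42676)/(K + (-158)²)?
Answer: 11555/8837 ≈ 1.3076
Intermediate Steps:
K = 1547 (K = -91*(-32 + 15) = -91*(-17) = 1547)
(-8011 + 42676)/(K + (-158)²) = (-8011 + 42676)/(1547 + (-158)²) = 34665/(1547 + 24964) = 34665/26511 = 34665*(1/26511) = 11555/8837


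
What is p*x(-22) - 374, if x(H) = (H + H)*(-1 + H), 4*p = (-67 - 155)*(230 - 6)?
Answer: -12581558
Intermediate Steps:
p = -12432 (p = ((-67 - 155)*(230 - 6))/4 = (-222*224)/4 = (¼)*(-49728) = -12432)
x(H) = 2*H*(-1 + H) (x(H) = (2*H)*(-1 + H) = 2*H*(-1 + H))
p*x(-22) - 374 = -24864*(-22)*(-1 - 22) - 374 = -24864*(-22)*(-23) - 374 = -12432*1012 - 374 = -12581184 - 374 = -12581558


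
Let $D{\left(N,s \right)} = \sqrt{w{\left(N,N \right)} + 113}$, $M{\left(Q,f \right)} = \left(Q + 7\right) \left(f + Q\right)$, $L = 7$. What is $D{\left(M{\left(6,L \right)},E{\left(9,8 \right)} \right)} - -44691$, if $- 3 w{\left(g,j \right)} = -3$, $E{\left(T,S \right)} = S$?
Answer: $44691 + \sqrt{114} \approx 44702.0$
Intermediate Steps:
$w{\left(g,j \right)} = 1$ ($w{\left(g,j \right)} = \left(- \frac{1}{3}\right) \left(-3\right) = 1$)
$M{\left(Q,f \right)} = \left(7 + Q\right) \left(Q + f\right)$
$D{\left(N,s \right)} = \sqrt{114}$ ($D{\left(N,s \right)} = \sqrt{1 + 113} = \sqrt{114}$)
$D{\left(M{\left(6,L \right)},E{\left(9,8 \right)} \right)} - -44691 = \sqrt{114} - -44691 = \sqrt{114} + 44691 = 44691 + \sqrt{114}$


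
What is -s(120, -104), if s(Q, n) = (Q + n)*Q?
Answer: -1920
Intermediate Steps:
s(Q, n) = Q*(Q + n)
-s(120, -104) = -120*(120 - 104) = -120*16 = -1*1920 = -1920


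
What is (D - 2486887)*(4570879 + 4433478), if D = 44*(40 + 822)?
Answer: -22051301114363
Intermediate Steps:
D = 37928 (D = 44*862 = 37928)
(D - 2486887)*(4570879 + 4433478) = (37928 - 2486887)*(4570879 + 4433478) = -2448959*9004357 = -22051301114363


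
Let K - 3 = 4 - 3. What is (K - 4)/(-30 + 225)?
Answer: 0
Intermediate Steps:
K = 4 (K = 3 + (4 - 3) = 3 + 1 = 4)
(K - 4)/(-30 + 225) = (4 - 4)/(-30 + 225) = 0/195 = (1/195)*0 = 0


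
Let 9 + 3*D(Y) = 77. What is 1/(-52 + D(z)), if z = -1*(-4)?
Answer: -3/88 ≈ -0.034091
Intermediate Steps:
z = 4
D(Y) = 68/3 (D(Y) = -3 + (⅓)*77 = -3 + 77/3 = 68/3)
1/(-52 + D(z)) = 1/(-52 + 68/3) = 1/(-88/3) = -3/88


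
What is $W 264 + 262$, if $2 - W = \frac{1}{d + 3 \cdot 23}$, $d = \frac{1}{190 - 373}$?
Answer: $\frac{4963114}{6313} \approx 786.17$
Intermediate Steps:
$d = - \frac{1}{183}$ ($d = \frac{1}{-183} = - \frac{1}{183} \approx -0.0054645$)
$W = \frac{25069}{12626}$ ($W = 2 - \frac{1}{- \frac{1}{183} + 3 \cdot 23} = 2 - \frac{1}{- \frac{1}{183} + 69} = 2 - \frac{1}{\frac{12626}{183}} = 2 - \frac{183}{12626} = \frac{25069}{12626} \approx 1.9855$)
$W 264 + 262 = \frac{25069}{12626} \cdot 264 + 262 = \frac{3309108}{6313} + 262 = \frac{4963114}{6313}$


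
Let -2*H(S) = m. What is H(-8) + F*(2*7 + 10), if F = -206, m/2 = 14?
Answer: -4958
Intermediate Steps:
m = 28 (m = 2*14 = 28)
H(S) = -14 (H(S) = -½*28 = -14)
H(-8) + F*(2*7 + 10) = -14 - 206*(2*7 + 10) = -14 - 206*(14 + 10) = -14 - 206*24 = -14 - 4944 = -4958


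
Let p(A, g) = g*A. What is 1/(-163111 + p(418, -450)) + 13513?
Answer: 4745914242/351211 ≈ 13513.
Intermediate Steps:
p(A, g) = A*g
1/(-163111 + p(418, -450)) + 13513 = 1/(-163111 + 418*(-450)) + 13513 = 1/(-163111 - 188100) + 13513 = 1/(-351211) + 13513 = -1/351211 + 13513 = 4745914242/351211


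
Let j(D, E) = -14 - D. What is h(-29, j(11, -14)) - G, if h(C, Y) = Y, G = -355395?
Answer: 355370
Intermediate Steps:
h(-29, j(11, -14)) - G = (-14 - 1*11) - 1*(-355395) = (-14 - 11) + 355395 = -25 + 355395 = 355370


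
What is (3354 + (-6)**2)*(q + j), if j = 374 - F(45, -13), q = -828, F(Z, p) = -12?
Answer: -1498380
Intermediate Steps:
j = 386 (j = 374 - 1*(-12) = 374 + 12 = 386)
(3354 + (-6)**2)*(q + j) = (3354 + (-6)**2)*(-828 + 386) = (3354 + 36)*(-442) = 3390*(-442) = -1498380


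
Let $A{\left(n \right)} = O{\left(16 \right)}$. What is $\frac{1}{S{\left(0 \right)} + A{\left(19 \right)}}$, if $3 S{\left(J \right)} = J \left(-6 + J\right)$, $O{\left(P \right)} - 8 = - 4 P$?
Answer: $- \frac{1}{56} \approx -0.017857$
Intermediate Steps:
$O{\left(P \right)} = 8 - 4 P$
$A{\left(n \right)} = -56$ ($A{\left(n \right)} = 8 - 64 = -56$)
$S{\left(J \right)} = \frac{J \left(-6 + J\right)}{3}$
$\frac{1}{S{\left(0 \right)} + A{\left(19 \right)}} = \frac{1}{\frac{1}{3} \cdot 0 \left(-6 + 0\right) - 56} = \frac{1}{\frac{1}{3} \cdot 0 \left(-6\right) - 56} = \frac{1}{0 - 56} = \frac{1}{-56} = - \frac{1}{56}$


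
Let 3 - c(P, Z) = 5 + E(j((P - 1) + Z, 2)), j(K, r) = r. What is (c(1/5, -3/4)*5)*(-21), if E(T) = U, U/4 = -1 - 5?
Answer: -2310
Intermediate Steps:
U = -24 (U = 4*(-1 - 5) = 4*(-6) = -24)
E(T) = -24
c(P, Z) = 22 (c(P, Z) = 3 - (5 - 24) = 3 - 1*(-19) = 3 + 19 = 22)
(c(1/5, -3/4)*5)*(-21) = (22*5)*(-21) = 110*(-21) = -2310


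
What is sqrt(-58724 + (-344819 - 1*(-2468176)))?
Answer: sqrt(2064633) ≈ 1436.9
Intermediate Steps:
sqrt(-58724 + (-344819 - 1*(-2468176))) = sqrt(-58724 + (-344819 + 2468176)) = sqrt(-58724 + 2123357) = sqrt(2064633)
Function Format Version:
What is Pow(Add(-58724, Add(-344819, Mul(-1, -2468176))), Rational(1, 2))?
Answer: Pow(2064633, Rational(1, 2)) ≈ 1436.9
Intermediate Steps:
Pow(Add(-58724, Add(-344819, Mul(-1, -2468176))), Rational(1, 2)) = Pow(Add(-58724, Add(-344819, 2468176)), Rational(1, 2)) = Pow(Add(-58724, 2123357), Rational(1, 2)) = Pow(2064633, Rational(1, 2))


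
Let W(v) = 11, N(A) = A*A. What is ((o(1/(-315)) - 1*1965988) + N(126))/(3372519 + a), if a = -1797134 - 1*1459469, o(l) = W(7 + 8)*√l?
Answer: -487528/28979 + 11*I*√35/12171180 ≈ -16.823 + 5.3468e-6*I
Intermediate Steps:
N(A) = A²
o(l) = 11*√l
a = -3256603 (a = -1797134 - 1459469 = -3256603)
((o(1/(-315)) - 1*1965988) + N(126))/(3372519 + a) = ((11*√(1/(-315)) - 1*1965988) + 126²)/(3372519 - 3256603) = ((11*√(-1/315) - 1965988) + 15876)/115916 = ((11*(I*√35/105) - 1965988) + 15876)*(1/115916) = ((11*I*√35/105 - 1965988) + 15876)*(1/115916) = ((-1965988 + 11*I*√35/105) + 15876)*(1/115916) = (-1950112 + 11*I*√35/105)*(1/115916) = -487528/28979 + 11*I*√35/12171180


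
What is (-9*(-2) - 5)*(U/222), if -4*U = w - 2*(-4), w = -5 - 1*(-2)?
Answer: -65/888 ≈ -0.073198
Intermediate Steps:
w = -3 (w = -5 + 2 = -3)
U = -5/4 (U = -(-3 - 2*(-4))/4 = -(-3 + 8)/4 = -¼*5 = -5/4 ≈ -1.2500)
(-9*(-2) - 5)*(U/222) = (-9*(-2) - 5)*(-5/4/222) = (18 - 5)*(-5/4*1/222) = 13*(-5/888) = -65/888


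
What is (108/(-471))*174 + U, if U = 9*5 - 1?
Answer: 644/157 ≈ 4.1019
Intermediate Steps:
U = 44 (U = 45 - 1 = 44)
(108/(-471))*174 + U = (108/(-471))*174 + 44 = (108*(-1/471))*174 + 44 = -36/157*174 + 44 = -6264/157 + 44 = 644/157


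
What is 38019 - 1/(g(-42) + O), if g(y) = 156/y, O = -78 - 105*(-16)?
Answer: 425356565/11188 ≈ 38019.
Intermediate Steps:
O = 1602 (O = -78 + 1680 = 1602)
38019 - 1/(g(-42) + O) = 38019 - 1/(156/(-42) + 1602) = 38019 - 1/(156*(-1/42) + 1602) = 38019 - 1/(-26/7 + 1602) = 38019 - 1/11188/7 = 38019 - 1*7/11188 = 38019 - 7/11188 = 425356565/11188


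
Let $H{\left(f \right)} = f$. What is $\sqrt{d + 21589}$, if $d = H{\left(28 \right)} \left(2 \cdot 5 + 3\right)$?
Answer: $\sqrt{21953} \approx 148.17$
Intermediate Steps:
$d = 364$ ($d = 28 \left(2 \cdot 5 + 3\right) = 28 \left(10 + 3\right) = 28 \cdot 13 = 364$)
$\sqrt{d + 21589} = \sqrt{364 + 21589} = \sqrt{21953}$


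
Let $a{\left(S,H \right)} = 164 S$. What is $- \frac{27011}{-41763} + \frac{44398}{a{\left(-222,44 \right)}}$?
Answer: $- \frac{145129531}{253417884} \approx -0.57269$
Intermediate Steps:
$- \frac{27011}{-41763} + \frac{44398}{a{\left(-222,44 \right)}} = - \frac{27011}{-41763} + \frac{44398}{164 \left(-222\right)} = \left(-27011\right) \left(- \frac{1}{41763}\right) + \frac{44398}{-36408} = \frac{27011}{41763} + 44398 \left(- \frac{1}{36408}\right) = \frac{27011}{41763} - \frac{22199}{18204} = - \frac{145129531}{253417884}$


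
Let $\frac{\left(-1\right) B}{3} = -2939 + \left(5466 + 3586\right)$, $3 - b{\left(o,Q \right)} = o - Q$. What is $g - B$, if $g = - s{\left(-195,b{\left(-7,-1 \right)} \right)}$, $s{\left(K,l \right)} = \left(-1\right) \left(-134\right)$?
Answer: $18205$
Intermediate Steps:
$b{\left(o,Q \right)} = 3 + Q - o$ ($b{\left(o,Q \right)} = 3 - \left(o - Q\right) = 3 + \left(Q - o\right) = 3 + Q - o$)
$B = -18339$ ($B = - 3 \left(-2939 + \left(5466 + 3586\right)\right) = - 3 \left(-2939 + 9052\right) = \left(-3\right) 6113 = -18339$)
$s{\left(K,l \right)} = 134$
$g = -134$ ($g = \left(-1\right) 134 = -134$)
$g - B = -134 - -18339 = -134 + 18339 = 18205$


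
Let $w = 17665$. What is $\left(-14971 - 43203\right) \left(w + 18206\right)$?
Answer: $-2086759554$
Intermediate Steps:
$\left(-14971 - 43203\right) \left(w + 18206\right) = \left(-14971 - 43203\right) \left(17665 + 18206\right) = \left(-58174\right) 35871 = -2086759554$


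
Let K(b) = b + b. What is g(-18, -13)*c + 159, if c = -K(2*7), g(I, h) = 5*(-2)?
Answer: 439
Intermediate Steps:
g(I, h) = -10
K(b) = 2*b
c = -28 (c = -2*2*7 = -2*14 = -1*28 = -28)
g(-18, -13)*c + 159 = -10*(-28) + 159 = 280 + 159 = 439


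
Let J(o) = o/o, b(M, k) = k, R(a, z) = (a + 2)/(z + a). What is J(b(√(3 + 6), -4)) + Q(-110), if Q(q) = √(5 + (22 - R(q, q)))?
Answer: 1 + 27*√110/55 ≈ 6.1487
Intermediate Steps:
R(a, z) = (2 + a)/(a + z)
Q(q) = √(27 - (2 + q)/(2*q)) (Q(q) = √(5 + (22 - (2 + q)/(q + q))) = √(5 + (22 - (2 + q)/(2*q))) = √(27 - (2 + q)/(2*q)))
J(o) = 1
J(b(√(3 + 6), -4)) + Q(-110) = 1 + √(106 - 4/(-110))/2 = 1 + √(106 - 4*(-1/110))/2 = 1 + √(106 + 2/55)/2 = 1 + √(5832/55)/2 = 1 + (54*√110/55)/2 = 1 + 27*√110/55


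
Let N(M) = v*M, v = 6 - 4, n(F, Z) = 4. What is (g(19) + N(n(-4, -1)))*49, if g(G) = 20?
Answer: 1372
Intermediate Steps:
v = 2
N(M) = 2*M
(g(19) + N(n(-4, -1)))*49 = (20 + 2*4)*49 = (20 + 8)*49 = 28*49 = 1372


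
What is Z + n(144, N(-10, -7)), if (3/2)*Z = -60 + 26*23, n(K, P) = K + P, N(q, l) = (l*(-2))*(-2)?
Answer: 1424/3 ≈ 474.67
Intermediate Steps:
N(q, l) = 4*l (N(q, l) = -2*l*(-2) = 4*l)
Z = 1076/3 (Z = 2*(-60 + 26*23)/3 = 2*(-60 + 598)/3 = (⅔)*538 = 1076/3 ≈ 358.67)
Z + n(144, N(-10, -7)) = 1076/3 + (144 + 4*(-7)) = 1076/3 + (144 - 28) = 1076/3 + 116 = 1424/3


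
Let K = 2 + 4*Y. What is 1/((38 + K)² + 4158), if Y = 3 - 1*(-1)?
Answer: 1/7294 ≈ 0.00013710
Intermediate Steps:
Y = 4 (Y = 3 + 1 = 4)
K = 18 (K = 2 + 4*4 = 2 + 16 = 18)
1/((38 + K)² + 4158) = 1/((38 + 18)² + 4158) = 1/(56² + 4158) = 1/(3136 + 4158) = 1/7294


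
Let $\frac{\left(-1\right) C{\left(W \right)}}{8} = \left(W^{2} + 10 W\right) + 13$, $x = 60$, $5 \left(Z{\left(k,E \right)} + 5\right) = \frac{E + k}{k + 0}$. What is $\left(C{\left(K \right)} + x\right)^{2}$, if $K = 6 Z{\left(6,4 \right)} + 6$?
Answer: $4648336$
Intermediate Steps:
$Z{\left(k,E \right)} = -5 + \frac{E + k}{5 k}$ ($Z{\left(k,E \right)} = -5 + \frac{\left(E + k\right) \frac{1}{k + 0}}{5} = -5 + \frac{\left(E + k\right) \frac{1}{k}}{5} = -5 + \frac{\frac{1}{k} \left(E + k\right)}{5} = -5 + \frac{E + k}{5 k}$)
$K = -22$ ($K = 6 \frac{4 - 144}{5 \cdot 6} + 6 = 6 \cdot \frac{1}{5} \cdot \frac{1}{6} \left(4 - 144\right) + 6 = 6 \cdot \frac{1}{5} \cdot \frac{1}{6} \left(-140\right) + 6 = 6 \left(- \frac{14}{3}\right) + 6 = -28 + 6 = -22$)
$C{\left(W \right)} = -104 - 80 W - 8 W^{2}$ ($C{\left(W \right)} = - 8 \left(\left(W^{2} + 10 W\right) + 13\right) = - 8 \left(13 + W^{2} + 10 W\right) = -104 - 80 W - 8 W^{2}$)
$\left(C{\left(K \right)} + x\right)^{2} = \left(\left(-104 - -1760 - 8 \left(-22\right)^{2}\right) + 60\right)^{2} = \left(\left(-104 + 1760 - 3872\right) + 60\right)^{2} = \left(-2216 + 60\right)^{2} = \left(-2156\right)^{2} = 4648336$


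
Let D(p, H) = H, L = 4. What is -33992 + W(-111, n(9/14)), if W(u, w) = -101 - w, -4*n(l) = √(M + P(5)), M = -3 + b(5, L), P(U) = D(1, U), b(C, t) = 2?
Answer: -68185/2 ≈ -34093.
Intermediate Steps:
P(U) = U
M = -1 (M = -3 + 2 = -1)
n(l) = -½ (n(l) = -√(-1 + 5)/4 = -√4/4 = -¼*2 = -½)
-33992 + W(-111, n(9/14)) = -33992 + (-101 - 1*(-½)) = -33992 + (-101 + ½) = -33992 - 201/2 = -68185/2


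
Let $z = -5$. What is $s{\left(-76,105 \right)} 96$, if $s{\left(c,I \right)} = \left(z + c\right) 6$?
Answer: $-46656$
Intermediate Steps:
$s{\left(c,I \right)} = -30 + 6 c$ ($s{\left(c,I \right)} = \left(-5 + c\right) 6 = -30 + 6 c$)
$s{\left(-76,105 \right)} 96 = \left(-30 + 6 \left(-76\right)\right) 96 = \left(-30 - 456\right) 96 = \left(-486\right) 96 = -46656$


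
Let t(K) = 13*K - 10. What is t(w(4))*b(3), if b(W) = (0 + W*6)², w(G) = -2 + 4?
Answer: 5184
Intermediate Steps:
w(G) = 2
t(K) = -10 + 13*K
b(W) = 36*W² (b(W) = (0 + 6*W)² = (6*W)² = 36*W²)
t(w(4))*b(3) = (-10 + 13*2)*(36*3²) = (-10 + 26)*(36*9) = 16*324 = 5184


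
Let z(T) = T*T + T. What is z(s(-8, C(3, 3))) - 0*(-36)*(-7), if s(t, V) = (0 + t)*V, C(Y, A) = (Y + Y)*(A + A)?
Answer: 82656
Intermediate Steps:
C(Y, A) = 4*A*Y (C(Y, A) = (2*Y)*(2*A) = 4*A*Y)
s(t, V) = V*t (s(t, V) = t*V = V*t)
z(T) = T + T**2 (z(T) = T**2 + T = T + T**2)
z(s(-8, C(3, 3))) - 0*(-36)*(-7) = ((4*3*3)*(-8))*(1 + (4*3*3)*(-8)) - 0*(-36)*(-7) = (36*(-8))*(1 + 36*(-8)) - 0*(-7) = -288*(1 - 288) - 1*0 = -288*(-287) + 0 = 82656 + 0 = 82656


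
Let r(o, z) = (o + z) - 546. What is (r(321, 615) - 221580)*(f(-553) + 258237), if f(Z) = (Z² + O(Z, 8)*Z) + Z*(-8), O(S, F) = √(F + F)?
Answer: -125250607020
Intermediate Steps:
O(S, F) = √2*√F (O(S, F) = √(2*F) = √2*√F)
r(o, z) = -546 + o + z
f(Z) = Z² - 4*Z (f(Z) = (Z² + (√2*√8)*Z) + Z*(-8) = (Z² + (√2*(2*√2))*Z) - 8*Z = (Z² + 4*Z) - 8*Z = Z² - 4*Z)
(r(321, 615) - 221580)*(f(-553) + 258237) = ((-546 + 321 + 615) - 221580)*(-553*(-4 - 553) + 258237) = (390 - 221580)*(-553*(-557) + 258237) = -221190*(308021 + 258237) = -221190*566258 = -125250607020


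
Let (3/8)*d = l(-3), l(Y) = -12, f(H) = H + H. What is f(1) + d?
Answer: -30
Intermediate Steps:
f(H) = 2*H
d = -32 (d = (8/3)*(-12) = -32)
f(1) + d = 2*1 - 32 = 2 - 32 = -30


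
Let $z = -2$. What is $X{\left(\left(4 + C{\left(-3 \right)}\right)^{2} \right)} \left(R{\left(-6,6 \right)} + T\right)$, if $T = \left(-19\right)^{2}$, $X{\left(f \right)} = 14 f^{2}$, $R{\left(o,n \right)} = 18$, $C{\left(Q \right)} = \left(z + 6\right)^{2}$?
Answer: $848960000$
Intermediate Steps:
$C{\left(Q \right)} = 16$ ($C{\left(Q \right)} = \left(-2 + 6\right)^{2} = 4^{2} = 16$)
$T = 361$
$X{\left(\left(4 + C{\left(-3 \right)}\right)^{2} \right)} \left(R{\left(-6,6 \right)} + T\right) = 14 \left(\left(4 + 16\right)^{2}\right)^{2} \left(18 + 361\right) = 14 \left(20^{2}\right)^{2} \cdot 379 = 14 \cdot 400^{2} \cdot 379 = 14 \cdot 160000 \cdot 379 = 2240000 \cdot 379 = 848960000$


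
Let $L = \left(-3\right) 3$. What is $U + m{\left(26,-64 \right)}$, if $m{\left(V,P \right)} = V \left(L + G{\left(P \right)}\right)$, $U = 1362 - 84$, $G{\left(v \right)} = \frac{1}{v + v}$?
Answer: $\frac{66803}{64} \approx 1043.8$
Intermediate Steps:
$G{\left(v \right)} = \frac{1}{2 v}$
$L = -9$
$U = 1278$ ($U = 1362 - 84 = 1278$)
$m{\left(V,P \right)} = V \left(-9 + \frac{1}{2 P}\right)$
$U + m{\left(26,-64 \right)} = 1278 + \left(\left(-9\right) 26 + \frac{1}{2} \cdot 26 \frac{1}{-64}\right) = 1278 - \left(234 - - \frac{13}{64}\right) = 1278 - \frac{14989}{64} = \frac{66803}{64}$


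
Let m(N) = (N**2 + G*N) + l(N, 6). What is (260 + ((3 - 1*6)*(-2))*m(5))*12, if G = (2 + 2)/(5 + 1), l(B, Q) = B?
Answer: 5520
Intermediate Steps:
G = 2/3 (G = 4/6 = 4*(1/6) = 2/3 ≈ 0.66667)
m(N) = N**2 + 5*N/3 (m(N) = (N**2 + 2*N/3) + N = N**2 + 5*N/3)
(260 + ((3 - 1*6)*(-2))*m(5))*12 = (260 + ((3 - 1*6)*(-2))*((1/3)*5*(5 + 3*5)))*12 = (260 + ((3 - 6)*(-2))*((1/3)*5*(5 + 15)))*12 = (260 + (-3*(-2))*((1/3)*5*20))*12 = (260 + 6*(100/3))*12 = (260 + 200)*12 = 460*12 = 5520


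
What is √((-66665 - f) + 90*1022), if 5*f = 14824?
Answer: √558755/5 ≈ 149.50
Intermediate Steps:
f = 14824/5 (f = (⅕)*14824 = 14824/5 ≈ 2964.8)
√((-66665 - f) + 90*1022) = √((-66665 - 1*14824/5) + 90*1022) = √((-66665 - 14824/5) + 91980) = √(-348149/5 + 91980) = √(111751/5) = √558755/5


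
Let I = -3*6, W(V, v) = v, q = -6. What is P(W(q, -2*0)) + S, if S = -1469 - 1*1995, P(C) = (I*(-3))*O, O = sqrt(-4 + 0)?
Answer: -3464 + 108*I ≈ -3464.0 + 108.0*I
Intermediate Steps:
O = 2*I (O = sqrt(-4) = 2*I ≈ 2.0*I)
I = -18
P(C) = 108*I (P(C) = (-18*(-3))*(2*I) = 54*(2*I) = 108*I)
S = -3464 (S = -1469 - 1995 = -3464)
P(W(q, -2*0)) + S = 108*I - 3464 = -3464 + 108*I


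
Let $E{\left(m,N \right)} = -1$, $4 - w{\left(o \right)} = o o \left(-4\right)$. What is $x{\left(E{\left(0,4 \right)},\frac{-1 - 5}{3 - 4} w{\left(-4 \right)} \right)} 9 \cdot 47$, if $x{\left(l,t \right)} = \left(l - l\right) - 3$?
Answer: $-1269$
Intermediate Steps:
$w{\left(o \right)} = 4 + 4 o^{2}$ ($w{\left(o \right)} = 4 - o o \left(-4\right) = 4 - o^{2} \left(-4\right) = 4 - - 4 o^{2} = 4 + 4 o^{2}$)
$x{\left(l,t \right)} = -3$ ($x{\left(l,t \right)} = 0 - 3 = -3$)
$x{\left(E{\left(0,4 \right)},\frac{-1 - 5}{3 - 4} w{\left(-4 \right)} \right)} 9 \cdot 47 = \left(-3\right) 9 \cdot 47 = \left(-27\right) 47 = -1269$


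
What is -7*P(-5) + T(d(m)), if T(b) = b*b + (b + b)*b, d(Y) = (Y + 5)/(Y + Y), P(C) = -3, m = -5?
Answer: 21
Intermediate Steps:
d(Y) = (5 + Y)/(2*Y) (d(Y) = (5 + Y)/((2*Y)) = (5 + Y)*(1/(2*Y)) = (5 + Y)/(2*Y))
T(b) = 3*b² (T(b) = b² + (2*b)*b = b² + 2*b² = 3*b²)
-7*P(-5) + T(d(m)) = -7*(-3) + 3*((½)*(5 - 5)/(-5))² = 21 + 3*((½)*(-⅕)*0)² = 21 + 3*0² = 21 + 3*0 = 21 + 0 = 21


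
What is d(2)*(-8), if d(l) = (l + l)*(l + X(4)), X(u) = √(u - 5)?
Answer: -64 - 32*I ≈ -64.0 - 32.0*I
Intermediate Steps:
X(u) = √(-5 + u)
d(l) = 2*l*(I + l) (d(l) = (l + l)*(l + √(-5 + 4)) = (2*l)*(l + √(-1)) = (2*l)*(l + I) = (2*l)*(I + l) = 2*l*(I + l))
d(2)*(-8) = (2*2*(I + 2))*(-8) = (2*2*(2 + I))*(-8) = (8 + 4*I)*(-8) = -64 - 32*I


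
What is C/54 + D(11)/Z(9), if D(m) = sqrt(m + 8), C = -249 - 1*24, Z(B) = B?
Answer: -91/18 + sqrt(19)/9 ≈ -4.5712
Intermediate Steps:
C = -273 (C = -249 - 24 = -273)
D(m) = sqrt(8 + m)
C/54 + D(11)/Z(9) = -273/54 + sqrt(8 + 11)/9 = -273*1/54 + sqrt(19)*(1/9) = -91/18 + sqrt(19)/9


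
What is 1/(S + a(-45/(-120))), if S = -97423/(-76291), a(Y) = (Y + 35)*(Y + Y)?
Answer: 2441312/67888595 ≈ 0.035961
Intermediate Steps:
a(Y) = 2*Y*(35 + Y) (a(Y) = (35 + Y)*(2*Y) = 2*Y*(35 + Y))
S = 97423/76291 (S = -97423*(-1/76291) = 97423/76291 ≈ 1.2770)
1/(S + a(-45/(-120))) = 1/(97423/76291 + 2*(-45/(-120))*(35 - 45/(-120))) = 1/(97423/76291 + 2*(-45*(-1/120))*(35 - 45*(-1/120))) = 1/(97423/76291 + 2*(3/8)*(35 + 3/8)) = 1/(97423/76291 + 2*(3/8)*(283/8)) = 1/(97423/76291 + 849/32) = 1/(67888595/2441312) = 2441312/67888595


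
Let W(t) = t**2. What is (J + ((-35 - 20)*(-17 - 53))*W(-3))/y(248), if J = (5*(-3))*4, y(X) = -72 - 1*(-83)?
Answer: 34590/11 ≈ 3144.5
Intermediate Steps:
y(X) = 11 (y(X) = -72 + 83 = 11)
J = -60 (J = -15*4 = -60)
(J + ((-35 - 20)*(-17 - 53))*W(-3))/y(248) = (-60 + ((-35 - 20)*(-17 - 53))*(-3)**2)/11 = (-60 - 55*(-70)*9)*(1/11) = (-60 + 3850*9)*(1/11) = (-60 + 34650)*(1/11) = 34590*(1/11) = 34590/11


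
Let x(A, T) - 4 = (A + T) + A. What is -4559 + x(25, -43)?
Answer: -4548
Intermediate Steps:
x(A, T) = 4 + T + 2*A (x(A, T) = 4 + ((A + T) + A) = 4 + (T + 2*A) = 4 + T + 2*A)
-4559 + x(25, -43) = -4559 + (4 - 43 + 2*25) = -4559 + (4 - 43 + 50) = -4559 + 11 = -4548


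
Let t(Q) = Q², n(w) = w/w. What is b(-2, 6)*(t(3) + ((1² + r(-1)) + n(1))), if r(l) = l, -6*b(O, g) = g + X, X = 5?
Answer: -55/3 ≈ -18.333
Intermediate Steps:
n(w) = 1
b(O, g) = -⅚ - g/6 (b(O, g) = -(g + 5)/6 = -(5 + g)/6 = -⅚ - g/6)
b(-2, 6)*(t(3) + ((1² + r(-1)) + n(1))) = (-⅚ - ⅙*6)*(3² + ((1² - 1) + 1)) = (-⅚ - 1)*(9 + ((1 - 1) + 1)) = -11*(9 + (0 + 1))/6 = -11*(9 + 1)/6 = -11/6*10 = -55/3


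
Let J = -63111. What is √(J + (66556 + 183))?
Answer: 2*√907 ≈ 60.233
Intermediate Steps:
√(J + (66556 + 183)) = √(-63111 + (66556 + 183)) = √(-63111 + 66739) = √3628 = 2*√907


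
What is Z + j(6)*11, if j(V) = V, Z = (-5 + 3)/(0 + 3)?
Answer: 196/3 ≈ 65.333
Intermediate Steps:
Z = -⅔ (Z = -2/3 = -2*⅓ = -⅔ ≈ -0.66667)
Z + j(6)*11 = -⅔ + 6*11 = -⅔ + 66 = 196/3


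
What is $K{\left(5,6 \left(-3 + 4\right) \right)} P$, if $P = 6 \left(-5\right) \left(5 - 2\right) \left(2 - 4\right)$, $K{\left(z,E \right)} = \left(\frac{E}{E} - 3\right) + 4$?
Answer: $360$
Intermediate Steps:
$K{\left(z,E \right)} = 2$ ($K{\left(z,E \right)} = \left(1 - 3\right) + 4 = -2 + 4 = 2$)
$P = 180$ ($P = - 30 \cdot 3 \left(-2\right) = \left(-30\right) \left(-6\right) = 180$)
$K{\left(5,6 \left(-3 + 4\right) \right)} P = 2 \cdot 180 = 360$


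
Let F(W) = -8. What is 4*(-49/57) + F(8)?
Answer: -652/57 ≈ -11.439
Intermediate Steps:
4*(-49/57) + F(8) = 4*(-49/57) - 8 = -196/57 - 8 = -652/57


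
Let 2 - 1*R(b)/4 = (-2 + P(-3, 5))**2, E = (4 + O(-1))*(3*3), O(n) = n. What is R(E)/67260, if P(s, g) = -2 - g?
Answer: -79/16815 ≈ -0.0046982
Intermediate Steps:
E = 27 (E = (4 - 1)*(3*3) = 3*9 = 27)
R(b) = -316 (R(b) = 8 - 4*(-2 + (-2 - 1*5))**2 = 8 - 4*(-2 + (-2 - 5))**2 = 8 - 4*(-2 - 7)**2 = 8 - 4*(-9)**2 = 8 - 4*81 = 8 - 324 = -316)
R(E)/67260 = -316/67260 = -316*1/67260 = -79/16815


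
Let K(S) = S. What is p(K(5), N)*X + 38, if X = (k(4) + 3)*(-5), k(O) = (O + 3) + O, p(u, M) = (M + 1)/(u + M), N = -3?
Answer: 108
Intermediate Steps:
p(u, M) = (1 + M)/(M + u)
k(O) = 3 + 2*O (k(O) = (3 + O) + O = 3 + 2*O)
X = -70 (X = ((3 + 2*4) + 3)*(-5) = ((3 + 8) + 3)*(-5) = (11 + 3)*(-5) = 14*(-5) = -70)
p(K(5), N)*X + 38 = ((1 - 3)/(-3 + 5))*(-70) + 38 = (-2/2)*(-70) + 38 = ((1/2)*(-2))*(-70) + 38 = -1*(-70) + 38 = 70 + 38 = 108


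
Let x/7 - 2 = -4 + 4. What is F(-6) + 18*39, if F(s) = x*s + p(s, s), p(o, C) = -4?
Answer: 614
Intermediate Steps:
x = 14 (x = 14 + 7*(-4 + 4) = 14 + 7*0 = 14 + 0 = 14)
F(s) = -4 + 14*s (F(s) = 14*s - 4 = -4 + 14*s)
F(-6) + 18*39 = (-4 + 14*(-6)) + 18*39 = (-4 - 84) + 702 = -88 + 702 = 614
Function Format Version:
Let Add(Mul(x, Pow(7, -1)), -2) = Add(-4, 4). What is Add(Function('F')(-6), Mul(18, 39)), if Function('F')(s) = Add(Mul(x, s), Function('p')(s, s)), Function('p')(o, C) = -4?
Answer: 614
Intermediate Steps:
x = 14 (x = Add(14, Mul(7, Add(-4, 4))) = Add(14, Mul(7, 0)) = Add(14, 0) = 14)
Function('F')(s) = Add(-4, Mul(14, s)) (Function('F')(s) = Add(Mul(14, s), -4) = Add(-4, Mul(14, s)))
Add(Function('F')(-6), Mul(18, 39)) = Add(Add(-4, Mul(14, -6)), Mul(18, 39)) = Add(Add(-4, -84), 702) = Add(-88, 702) = 614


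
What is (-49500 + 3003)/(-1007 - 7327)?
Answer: 15499/2778 ≈ 5.5792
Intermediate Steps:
(-49500 + 3003)/(-1007 - 7327) = -46497/(-8334) = -46497*(-1/8334) = 15499/2778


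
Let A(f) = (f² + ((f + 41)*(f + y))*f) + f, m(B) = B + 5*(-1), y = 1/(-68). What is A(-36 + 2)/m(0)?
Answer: -3687/2 ≈ -1843.5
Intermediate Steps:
y = -1/68 ≈ -0.014706
m(B) = -5 + B (m(B) = B - 5 = -5 + B)
A(f) = f + f² + f*(41 + f)*(-1/68 + f) (A(f) = (f² + ((f + 41)*(f - 1/68))*f) + f = (f² + ((41 + f)*(-1/68 + f))*f) + f = (f² + f*(41 + f)*(-1/68 + f)) + f = f + f² + f*(41 + f)*(-1/68 + f))
A(-36 + 2)/m(0) = ((-36 + 2)*(27 + 68*(-36 + 2)² + 2855*(-36 + 2))/68)/(-5 + 0) = ((1/68)*(-34)*(27 + 68*(-34)² + 2855*(-34)))/(-5) = ((1/68)*(-34)*(27 + 68*1156 - 97070))*(-⅕) = ((1/68)*(-34)*(27 + 78608 - 97070))*(-⅕) = ((1/68)*(-34)*(-18435))*(-⅕) = (18435/2)*(-⅕) = -3687/2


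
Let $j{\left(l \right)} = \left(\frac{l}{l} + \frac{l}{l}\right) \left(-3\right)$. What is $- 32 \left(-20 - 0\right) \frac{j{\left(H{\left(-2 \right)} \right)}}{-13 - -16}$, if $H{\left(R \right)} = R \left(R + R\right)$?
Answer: $-1280$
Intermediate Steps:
$H{\left(R \right)} = 2 R^{2}$ ($H{\left(R \right)} = R 2 R = 2 R^{2}$)
$j{\left(l \right)} = -6$ ($j{\left(l \right)} = \left(1 + 1\right) \left(-3\right) = 2 \left(-3\right) = -6$)
$- 32 \left(-20 - 0\right) \frac{j{\left(H{\left(-2 \right)} \right)}}{-13 - -16} = - 32 \left(-20 - 0\right) \left(- \frac{6}{-13 - -16}\right) = - 32 \left(-20 + 0\right) \left(- \frac{6}{-13 + 16}\right) = \left(-32\right) \left(-20\right) \left(- \frac{6}{3}\right) = 640 \left(\left(-6\right) \frac{1}{3}\right) = 640 \left(-2\right) = -1280$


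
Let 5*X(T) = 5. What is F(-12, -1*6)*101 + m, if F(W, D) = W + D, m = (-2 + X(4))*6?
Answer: -1824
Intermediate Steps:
X(T) = 1 (X(T) = (⅕)*5 = 1)
m = -6 (m = (-2 + 1)*6 = -1*6 = -6)
F(W, D) = D + W
F(-12, -1*6)*101 + m = (-1*6 - 12)*101 - 6 = (-6 - 12)*101 - 6 = -18*101 - 6 = -1818 - 6 = -1824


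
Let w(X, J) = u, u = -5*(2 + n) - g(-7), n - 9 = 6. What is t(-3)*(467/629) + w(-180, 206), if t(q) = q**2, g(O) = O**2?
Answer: -80083/629 ≈ -127.32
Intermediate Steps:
n = 15 (n = 9 + 6 = 15)
u = -134 (u = -5*(2 + 15) - 1*(-7)**2 = -5*17 - 1*49 = -85 - 49 = -134)
w(X, J) = -134
t(-3)*(467/629) + w(-180, 206) = (-3)**2*(467/629) - 134 = 9*(467*(1/629)) - 134 = 9*(467/629) - 134 = 4203/629 - 134 = -80083/629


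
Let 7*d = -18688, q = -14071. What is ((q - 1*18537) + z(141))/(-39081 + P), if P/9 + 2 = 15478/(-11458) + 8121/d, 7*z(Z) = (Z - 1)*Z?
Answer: 3189209086976/4190310545703 ≈ 0.76109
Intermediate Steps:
z(Z) = Z*(-1 + Z)/7 (z(Z) = ((Z - 1)*Z)/7 = ((-1 + Z)*Z)/7 = (Z*(-1 + Z))/7 = Z*(-1 + Z)/7)
d = -18688/7 (d = (⅐)*(-18688) = -18688/7 ≈ -2669.7)
P = -6159869991/107063552 (P = -18 + 9*(15478/(-11458) + 8121/(-18688/7)) = -18 + 9*(15478*(-1/11458) + 8121*(-7/18688)) = -18 + 9*(-7739/5729 - 56847/18688) = -18 + 9*(-470302895/107063552) = -18 - 4232726055/107063552 = -6159869991/107063552 ≈ -57.535)
((q - 1*18537) + z(141))/(-39081 + P) = ((-14071 - 1*18537) + (⅐)*141*(-1 + 141))/(-39081 - 6159869991/107063552) = ((-14071 - 18537) + (⅐)*141*140)/(-4190310545703/107063552) = (-32608 + 2820)*(-107063552/4190310545703) = -29788*(-107063552/4190310545703) = 3189209086976/4190310545703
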